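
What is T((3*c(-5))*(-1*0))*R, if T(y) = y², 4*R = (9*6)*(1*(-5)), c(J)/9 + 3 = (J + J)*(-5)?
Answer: 0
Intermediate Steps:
c(J) = -27 - 90*J (c(J) = -27 + 9*((J + J)*(-5)) = -27 + 9*((2*J)*(-5)) = -27 + 9*(-10*J) = -27 - 90*J)
R = -135/2 (R = ((9*6)*(1*(-5)))/4 = (54*(-5))/4 = (¼)*(-270) = -135/2 ≈ -67.500)
T((3*c(-5))*(-1*0))*R = ((3*(-27 - 90*(-5)))*(-1*0))²*(-135/2) = ((3*(-27 + 450))*0)²*(-135/2) = ((3*423)*0)²*(-135/2) = (1269*0)²*(-135/2) = 0²*(-135/2) = 0*(-135/2) = 0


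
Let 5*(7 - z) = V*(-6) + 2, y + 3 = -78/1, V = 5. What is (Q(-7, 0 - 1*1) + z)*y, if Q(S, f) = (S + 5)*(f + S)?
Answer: -11583/5 ≈ -2316.6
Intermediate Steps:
Q(S, f) = (5 + S)*(S + f)
y = -81 (y = -3 - 78/1 = -3 - 78*1 = -3 - 78 = -81)
z = 63/5 (z = 7 - (5*(-6) + 2)/5 = 7 - (-30 + 2)/5 = 7 - ⅕*(-28) = 7 + 28/5 = 63/5 ≈ 12.600)
(Q(-7, 0 - 1*1) + z)*y = (((-7)² + 5*(-7) + 5*(0 - 1*1) - 7*(0 - 1*1)) + 63/5)*(-81) = ((49 - 35 + 5*(0 - 1) - 7*(0 - 1)) + 63/5)*(-81) = ((49 - 35 + 5*(-1) - 7*(-1)) + 63/5)*(-81) = ((49 - 35 - 5 + 7) + 63/5)*(-81) = (16 + 63/5)*(-81) = (143/5)*(-81) = -11583/5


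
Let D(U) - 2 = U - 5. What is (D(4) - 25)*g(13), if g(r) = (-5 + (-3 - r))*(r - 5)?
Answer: 4032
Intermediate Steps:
D(U) = -3 + U (D(U) = 2 + (U - 5) = 2 + (-5 + U) = -3 + U)
g(r) = (-8 - r)*(-5 + r)
(D(4) - 25)*g(13) = ((-3 + 4) - 25)*(40 - 1*13² - 3*13) = (1 - 25)*(40 - 1*169 - 39) = -24*(40 - 169 - 39) = -24*(-168) = 4032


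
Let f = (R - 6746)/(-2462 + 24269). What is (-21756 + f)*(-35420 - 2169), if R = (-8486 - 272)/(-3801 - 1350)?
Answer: 91861486603363420/112327857 ≈ 8.1780e+8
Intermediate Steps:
R = 8758/5151 (R = -8758/(-5151) = -8758*(-1/5151) = 8758/5151 ≈ 1.7003)
f = -34739888/112327857 (f = (8758/5151 - 6746)/(-2462 + 24269) = -34739888/5151/21807 = -34739888/5151*1/21807 = -34739888/112327857 ≈ -0.30927)
(-21756 + f)*(-35420 - 2169) = (-21756 - 34739888/112327857)*(-35420 - 2169) = -2443839596780/112327857*(-37589) = 91861486603363420/112327857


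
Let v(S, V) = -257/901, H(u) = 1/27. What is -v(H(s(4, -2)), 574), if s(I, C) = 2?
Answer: 257/901 ≈ 0.28524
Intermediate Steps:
H(u) = 1/27
v(S, V) = -257/901 (v(S, V) = -257*1/901 = -257/901)
-v(H(s(4, -2)), 574) = -1*(-257/901) = 257/901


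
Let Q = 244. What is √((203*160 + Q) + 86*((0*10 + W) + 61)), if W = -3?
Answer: 4*√2357 ≈ 194.20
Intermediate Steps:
√((203*160 + Q) + 86*((0*10 + W) + 61)) = √((203*160 + 244) + 86*((0*10 - 3) + 61)) = √((32480 + 244) + 86*((0 - 3) + 61)) = √(32724 + 86*(-3 + 61)) = √(32724 + 86*58) = √(32724 + 4988) = √37712 = 4*√2357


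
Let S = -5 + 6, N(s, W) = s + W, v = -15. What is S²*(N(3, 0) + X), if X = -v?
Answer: 18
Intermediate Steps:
N(s, W) = W + s
X = 15 (X = -1*(-15) = 15)
S = 1
S²*(N(3, 0) + X) = 1²*((0 + 3) + 15) = 1*(3 + 15) = 1*18 = 18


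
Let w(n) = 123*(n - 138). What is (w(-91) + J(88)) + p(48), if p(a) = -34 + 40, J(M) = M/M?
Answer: -28160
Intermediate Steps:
w(n) = -16974 + 123*n (w(n) = 123*(-138 + n) = -16974 + 123*n)
J(M) = 1
p(a) = 6
(w(-91) + J(88)) + p(48) = ((-16974 + 123*(-91)) + 1) + 6 = ((-16974 - 11193) + 1) + 6 = (-28167 + 1) + 6 = -28166 + 6 = -28160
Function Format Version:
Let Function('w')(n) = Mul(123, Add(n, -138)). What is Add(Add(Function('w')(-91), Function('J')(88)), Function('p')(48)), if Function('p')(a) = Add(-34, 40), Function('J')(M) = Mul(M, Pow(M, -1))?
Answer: -28160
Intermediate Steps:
Function('w')(n) = Add(-16974, Mul(123, n)) (Function('w')(n) = Mul(123, Add(-138, n)) = Add(-16974, Mul(123, n)))
Function('J')(M) = 1
Function('p')(a) = 6
Add(Add(Function('w')(-91), Function('J')(88)), Function('p')(48)) = Add(Add(Add(-16974, Mul(123, -91)), 1), 6) = Add(Add(Add(-16974, -11193), 1), 6) = Add(Add(-28167, 1), 6) = Add(-28166, 6) = -28160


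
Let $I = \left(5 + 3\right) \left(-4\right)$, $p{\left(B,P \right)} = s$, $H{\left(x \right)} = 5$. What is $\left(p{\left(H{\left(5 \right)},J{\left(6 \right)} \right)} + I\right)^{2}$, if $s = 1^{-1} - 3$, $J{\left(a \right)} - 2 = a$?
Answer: $1156$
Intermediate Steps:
$J{\left(a \right)} = 2 + a$
$s = -2$ ($s = 1 - 3 = -2$)
$p{\left(B,P \right)} = -2$
$I = -32$ ($I = 8 \left(-4\right) = -32$)
$\left(p{\left(H{\left(5 \right)},J{\left(6 \right)} \right)} + I\right)^{2} = \left(-2 - 32\right)^{2} = \left(-34\right)^{2} = 1156$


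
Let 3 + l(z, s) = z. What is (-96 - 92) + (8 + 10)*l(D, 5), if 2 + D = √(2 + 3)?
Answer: -278 + 18*√5 ≈ -237.75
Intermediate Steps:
D = -2 + √5 (D = -2 + √(2 + 3) = -2 + √5 ≈ 0.23607)
l(z, s) = -3 + z
(-96 - 92) + (8 + 10)*l(D, 5) = (-96 - 92) + (8 + 10)*(-3 + (-2 + √5)) = -188 + 18*(-5 + √5) = -188 + (-90 + 18*√5) = -278 + 18*√5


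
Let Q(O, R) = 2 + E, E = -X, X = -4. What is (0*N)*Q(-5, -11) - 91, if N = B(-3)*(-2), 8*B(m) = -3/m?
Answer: -91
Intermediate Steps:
E = 4 (E = -1*(-4) = 4)
B(m) = -3/(8*m) (B(m) = (-3/m)/8 = -3/(8*m))
N = -1/4 (N = -3/8/(-3)*(-2) = -3/8*(-1/3)*(-2) = (1/8)*(-2) = -1/4 ≈ -0.25000)
Q(O, R) = 6 (Q(O, R) = 2 + 4 = 6)
(0*N)*Q(-5, -11) - 91 = (0*(-1/4))*6 - 91 = 0*6 - 91 = 0 - 91 = -91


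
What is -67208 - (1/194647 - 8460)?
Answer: -11435121957/194647 ≈ -58748.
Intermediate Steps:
-67208 - (1/194647 - 8460) = -67208 - 1*(-1646713619/194647) = -67208 + 1646713619/194647 = -11435121957/194647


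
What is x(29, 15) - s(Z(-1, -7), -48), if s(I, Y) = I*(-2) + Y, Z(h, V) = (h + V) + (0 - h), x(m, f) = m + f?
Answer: 78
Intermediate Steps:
x(m, f) = f + m
Z(h, V) = V (Z(h, V) = (V + h) - h = V)
s(I, Y) = Y - 2*I (s(I, Y) = -2*I + Y = Y - 2*I)
x(29, 15) - s(Z(-1, -7), -48) = (15 + 29) - (-48 - 2*(-7)) = 44 - (-48 + 14) = 44 - 1*(-34) = 44 + 34 = 78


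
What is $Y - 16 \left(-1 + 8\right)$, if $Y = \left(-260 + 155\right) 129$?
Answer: $-13657$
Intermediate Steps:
$Y = -13545$ ($Y = \left(-105\right) 129 = -13545$)
$Y - 16 \left(-1 + 8\right) = -13545 - 16 \left(-1 + 8\right) = -13545 - 112 = -13657$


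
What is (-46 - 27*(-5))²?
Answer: 7921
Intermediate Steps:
(-46 - 27*(-5))² = (-46 + 135)² = 89² = 7921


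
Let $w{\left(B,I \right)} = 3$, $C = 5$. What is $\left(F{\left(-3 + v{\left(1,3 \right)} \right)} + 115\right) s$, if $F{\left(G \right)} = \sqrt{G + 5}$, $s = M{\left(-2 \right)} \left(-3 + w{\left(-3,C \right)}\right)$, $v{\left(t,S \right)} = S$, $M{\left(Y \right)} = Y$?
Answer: $0$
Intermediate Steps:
$s = 0$ ($s = - 2 \left(-3 + 3\right) = \left(-2\right) 0 = 0$)
$F{\left(G \right)} = \sqrt{5 + G}$
$\left(F{\left(-3 + v{\left(1,3 \right)} \right)} + 115\right) s = \left(\sqrt{5 + \left(-3 + 3\right)} + 115\right) 0 = \left(\sqrt{5 + 0} + 115\right) 0 = \left(\sqrt{5} + 115\right) 0 = \left(115 + \sqrt{5}\right) 0 = 0$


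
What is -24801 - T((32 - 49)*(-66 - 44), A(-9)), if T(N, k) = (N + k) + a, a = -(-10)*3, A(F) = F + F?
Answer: -26683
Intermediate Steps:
A(F) = 2*F
a = 30 (a = -2*(-15) = 30)
T(N, k) = 30 + N + k (T(N, k) = (N + k) + 30 = 30 + N + k)
-24801 - T((32 - 49)*(-66 - 44), A(-9)) = -24801 - (30 + (32 - 49)*(-66 - 44) + 2*(-9)) = -24801 - (30 - 17*(-110) - 18) = -24801 - (30 + 1870 - 18) = -24801 - 1*1882 = -24801 - 1882 = -26683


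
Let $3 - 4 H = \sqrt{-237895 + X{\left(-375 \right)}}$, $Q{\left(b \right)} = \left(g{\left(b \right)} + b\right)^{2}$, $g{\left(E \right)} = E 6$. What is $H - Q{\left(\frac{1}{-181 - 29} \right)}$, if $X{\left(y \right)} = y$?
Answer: $\frac{337}{450} - \frac{i \sqrt{238270}}{4} \approx 0.74889 - 122.03 i$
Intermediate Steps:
$g{\left(E \right)} = 6 E$
$Q{\left(b \right)} = 49 b^{2}$ ($Q{\left(b \right)} = \left(6 b + b\right)^{2} = \left(7 b\right)^{2} = 49 b^{2}$)
$H = \frac{3}{4} - \frac{i \sqrt{238270}}{4}$ ($H = \frac{3}{4} - \frac{\sqrt{-237895 - 375}}{4} = \frac{3}{4} - \frac{\sqrt{-238270}}{4} = \frac{3}{4} - \frac{i \sqrt{238270}}{4} \approx 0.75 - 122.03 i$)
$H - Q{\left(\frac{1}{-181 - 29} \right)} = \left(\frac{3}{4} - \frac{i \sqrt{238270}}{4}\right) - 49 \left(\frac{1}{-181 - 29}\right)^{2} = \left(\frac{3}{4} - \frac{i \sqrt{238270}}{4}\right) - 49 \left(\frac{1}{-210}\right)^{2} = \left(\frac{3}{4} - \frac{i \sqrt{238270}}{4}\right) - 49 \left(- \frac{1}{210}\right)^{2} = \left(\frac{3}{4} - \frac{i \sqrt{238270}}{4}\right) - 49 \cdot \frac{1}{44100} = \left(\frac{3}{4} - \frac{i \sqrt{238270}}{4}\right) - \frac{1}{900} = \frac{337}{450} - \frac{i \sqrt{238270}}{4}$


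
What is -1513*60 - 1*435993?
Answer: -526773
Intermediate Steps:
-1513*60 - 1*435993 = -90780 - 435993 = -526773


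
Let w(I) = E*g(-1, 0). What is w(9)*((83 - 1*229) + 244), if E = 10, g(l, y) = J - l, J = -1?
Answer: 0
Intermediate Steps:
g(l, y) = -1 - l
w(I) = 0 (w(I) = 10*(-1 - 1*(-1)) = 10*(-1 + 1) = 10*0 = 0)
w(9)*((83 - 1*229) + 244) = 0*((83 - 1*229) + 244) = 0*((83 - 229) + 244) = 0*(-146 + 244) = 0*98 = 0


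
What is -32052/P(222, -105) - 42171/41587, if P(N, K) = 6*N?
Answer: -115759858/4616157 ≈ -25.077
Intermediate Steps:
-32052/P(222, -105) - 42171/41587 = -32052/(6*222) - 42171/41587 = -32052/1332 - 42171*1/41587 = -32052*1/1332 - 42171/41587 = -2671/111 - 42171/41587 = -115759858/4616157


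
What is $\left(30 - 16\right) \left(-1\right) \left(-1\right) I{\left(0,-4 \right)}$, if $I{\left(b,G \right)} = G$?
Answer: $-56$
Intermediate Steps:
$\left(30 - 16\right) \left(-1\right) \left(-1\right) I{\left(0,-4 \right)} = \left(30 - 16\right) \left(-1\right) \left(-1\right) \left(-4\right) = 14 \cdot 1 \left(-4\right) = 14 \left(-4\right) = -56$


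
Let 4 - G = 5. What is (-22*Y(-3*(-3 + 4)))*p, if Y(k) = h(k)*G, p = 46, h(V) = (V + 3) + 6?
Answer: 6072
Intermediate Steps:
h(V) = 9 + V (h(V) = (3 + V) + 6 = 9 + V)
G = -1 (G = 4 - 1*5 = 4 - 5 = -1)
Y(k) = -9 - k (Y(k) = (9 + k)*(-1) = -9 - k)
(-22*Y(-3*(-3 + 4)))*p = -22*(-9 - (-3)*(-3 + 4))*46 = -22*(-9 - (-3))*46 = -22*(-9 - 1*(-3))*46 = -22*(-9 + 3)*46 = -22*(-6)*46 = 132*46 = 6072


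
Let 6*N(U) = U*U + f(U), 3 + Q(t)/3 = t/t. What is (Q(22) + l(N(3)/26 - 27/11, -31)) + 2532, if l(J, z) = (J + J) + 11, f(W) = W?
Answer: 362111/143 ≈ 2532.2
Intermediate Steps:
Q(t) = -6 (Q(t) = -9 + 3*(t/t) = -9 + 3*1 = -9 + 3 = -6)
N(U) = U/6 + U**2/6 (N(U) = (U*U + U)/6 = (U**2 + U)/6 = (U + U**2)/6 = U/6 + U**2/6)
l(J, z) = 11 + 2*J (l(J, z) = 2*J + 11 = 11 + 2*J)
(Q(22) + l(N(3)/26 - 27/11, -31)) + 2532 = (-6 + (11 + 2*(((1/6)*3*(1 + 3))/26 - 27/11))) + 2532 = (-6 + (11 + 2*(((1/6)*3*4)*(1/26) - 27*1/11))) + 2532 = (-6 + (11 + 2*(2*(1/26) - 27/11))) + 2532 = (-6 + (11 + 2*(1/13 - 27/11))) + 2532 = (-6 + (11 + 2*(-340/143))) + 2532 = (-6 + (11 - 680/143)) + 2532 = (-6 + 893/143) + 2532 = 35/143 + 2532 = 362111/143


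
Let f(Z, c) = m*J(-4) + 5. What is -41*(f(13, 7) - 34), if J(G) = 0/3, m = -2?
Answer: 1189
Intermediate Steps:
J(G) = 0 (J(G) = 0*(⅓) = 0)
f(Z, c) = 5 (f(Z, c) = -2*0 + 5 = 0 + 5 = 5)
-41*(f(13, 7) - 34) = -41*(5 - 34) = -41*(-29) = 1189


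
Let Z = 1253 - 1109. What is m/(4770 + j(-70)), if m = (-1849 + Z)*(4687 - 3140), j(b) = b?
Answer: -527527/940 ≈ -561.20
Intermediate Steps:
Z = 144
m = -2637635 (m = (-1849 + 144)*(4687 - 3140) = -1705*1547 = -2637635)
m/(4770 + j(-70)) = -2637635/(4770 - 70) = -2637635/4700 = -2637635*1/4700 = -527527/940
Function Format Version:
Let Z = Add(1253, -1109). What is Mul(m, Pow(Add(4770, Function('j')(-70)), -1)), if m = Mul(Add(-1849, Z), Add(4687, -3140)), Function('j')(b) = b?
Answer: Rational(-527527, 940) ≈ -561.20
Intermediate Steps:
Z = 144
m = -2637635 (m = Mul(Add(-1849, 144), Add(4687, -3140)) = Mul(-1705, 1547) = -2637635)
Mul(m, Pow(Add(4770, Function('j')(-70)), -1)) = Mul(-2637635, Pow(Add(4770, -70), -1)) = Mul(-2637635, Pow(4700, -1)) = Mul(-2637635, Rational(1, 4700)) = Rational(-527527, 940)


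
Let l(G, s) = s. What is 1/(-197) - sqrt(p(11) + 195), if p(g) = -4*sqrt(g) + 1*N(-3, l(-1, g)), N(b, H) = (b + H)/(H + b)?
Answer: -1/197 - 2*sqrt(49 - sqrt(11)) ≈ -13.523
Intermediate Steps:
N(b, H) = 1 (N(b, H) = (H + b)/(H + b) = 1)
p(g) = 1 - 4*sqrt(g) (p(g) = -4*sqrt(g) + 1*1 = -4*sqrt(g) + 1 = 1 - 4*sqrt(g))
1/(-197) - sqrt(p(11) + 195) = 1/(-197) - sqrt((1 - 4*sqrt(11)) + 195) = -1/197 - sqrt(196 - 4*sqrt(11))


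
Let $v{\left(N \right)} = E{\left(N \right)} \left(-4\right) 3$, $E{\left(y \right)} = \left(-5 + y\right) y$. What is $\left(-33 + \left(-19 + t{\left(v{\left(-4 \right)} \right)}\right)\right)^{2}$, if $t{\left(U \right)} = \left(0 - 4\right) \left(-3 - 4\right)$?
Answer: $576$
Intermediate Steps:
$E{\left(y \right)} = y \left(-5 + y\right)$
$v{\left(N \right)} = - 12 N \left(-5 + N\right)$ ($v{\left(N \right)} = N \left(-5 + N\right) \left(-4\right) 3 = - 4 N \left(-5 + N\right) 3 = - 12 N \left(-5 + N\right)$)
$t{\left(U \right)} = 28$ ($t{\left(U \right)} = \left(-4\right) \left(-7\right) = 28$)
$\left(-33 + \left(-19 + t{\left(v{\left(-4 \right)} \right)}\right)\right)^{2} = \left(-33 + \left(-19 + 28\right)\right)^{2} = \left(-33 + 9\right)^{2} = \left(-24\right)^{2} = 576$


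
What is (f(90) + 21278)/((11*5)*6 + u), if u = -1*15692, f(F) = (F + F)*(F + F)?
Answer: -26839/7681 ≈ -3.4942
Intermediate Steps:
f(F) = 4*F**2 (f(F) = (2*F)*(2*F) = 4*F**2)
u = -15692
(f(90) + 21278)/((11*5)*6 + u) = (4*90**2 + 21278)/((11*5)*6 - 15692) = (4*8100 + 21278)/(55*6 - 15692) = (32400 + 21278)/(330 - 15692) = 53678/(-15362) = 53678*(-1/15362) = -26839/7681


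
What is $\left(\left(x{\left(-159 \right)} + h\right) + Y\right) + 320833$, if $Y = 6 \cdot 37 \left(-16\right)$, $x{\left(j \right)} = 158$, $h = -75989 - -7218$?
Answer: $248668$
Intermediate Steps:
$h = -68771$ ($h = -75989 + 7218 = -68771$)
$Y = -3552$ ($Y = 222 \left(-16\right) = -3552$)
$\left(\left(x{\left(-159 \right)} + h\right) + Y\right) + 320833 = \left(\left(158 - 68771\right) - 3552\right) + 320833 = \left(-68613 - 3552\right) + 320833 = -72165 + 320833 = 248668$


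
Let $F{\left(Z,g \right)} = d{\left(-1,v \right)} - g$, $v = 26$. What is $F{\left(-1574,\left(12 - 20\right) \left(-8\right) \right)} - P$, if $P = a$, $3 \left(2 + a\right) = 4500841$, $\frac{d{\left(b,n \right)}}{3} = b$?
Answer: $- \frac{4501036}{3} \approx -1.5003 \cdot 10^{6}$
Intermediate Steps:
$d{\left(b,n \right)} = 3 b$
$a = \frac{4500835}{3}$ ($a = -2 + \frac{1}{3} \cdot 4500841 = -2 + \frac{4500841}{3} = \frac{4500835}{3} \approx 1.5003 \cdot 10^{6}$)
$P = \frac{4500835}{3} \approx 1.5003 \cdot 10^{6}$
$F{\left(Z,g \right)} = -3 - g$ ($F{\left(Z,g \right)} = 3 \left(-1\right) - g = -3 - g$)
$F{\left(-1574,\left(12 - 20\right) \left(-8\right) \right)} - P = \left(-3 - \left(12 - 20\right) \left(-8\right)\right) - \frac{4500835}{3} = \left(-3 - \left(-8\right) \left(-8\right)\right) - \frac{4500835}{3} = \left(-3 - 64\right) - \frac{4500835}{3} = -67 - \frac{4500835}{3} = - \frac{4501036}{3}$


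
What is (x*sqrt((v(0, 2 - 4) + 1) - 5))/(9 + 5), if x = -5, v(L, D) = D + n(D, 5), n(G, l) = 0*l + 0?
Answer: -5*I*sqrt(6)/14 ≈ -0.87482*I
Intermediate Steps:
n(G, l) = 0 (n(G, l) = 0 + 0 = 0)
v(L, D) = D (v(L, D) = D + 0 = D)
(x*sqrt((v(0, 2 - 4) + 1) - 5))/(9 + 5) = (-5*sqrt(((2 - 4) + 1) - 5))/(9 + 5) = -5*sqrt((-2 + 1) - 5)/14 = -5*sqrt(-1 - 5)*(1/14) = -5*I*sqrt(6)*(1/14) = -5*I*sqrt(6)/14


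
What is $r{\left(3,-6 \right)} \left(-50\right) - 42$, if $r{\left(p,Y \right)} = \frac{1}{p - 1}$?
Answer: $-67$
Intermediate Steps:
$r{\left(p,Y \right)} = \frac{1}{-1 + p}$
$r{\left(3,-6 \right)} \left(-50\right) - 42 = \frac{1}{-1 + 3} \left(-50\right) - 42 = \frac{1}{2} \left(-50\right) - 42 = -25 - 42 = -67$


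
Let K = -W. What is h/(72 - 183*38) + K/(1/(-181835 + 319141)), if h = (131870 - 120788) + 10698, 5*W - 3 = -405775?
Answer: 63905024957954/5735 ≈ 1.1143e+10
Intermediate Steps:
W = -405772/5 (W = 3/5 + (1/5)*(-405775) = 3/5 - 81155 = -405772/5 ≈ -81154.)
h = 21780 (h = 11082 + 10698 = 21780)
K = 405772/5 (K = -1*(-405772/5) = 405772/5 ≈ 81154.)
h/(72 - 183*38) + K/(1/(-181835 + 319141)) = 21780/(72 - 183*38) + 405772/(5*(1/(-181835 + 319141))) = 21780/(72 - 6954) + 405772/(5*(1/137306)) = 21780/(-6882) + 405772/(5*(1/137306)) = 21780*(-1/6882) + (405772/5)*137306 = -3630/1147 + 55714930232/5 = 63905024957954/5735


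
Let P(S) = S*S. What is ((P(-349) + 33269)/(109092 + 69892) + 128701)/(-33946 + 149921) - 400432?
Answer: -4156006018802973/10378834700 ≈ -4.0043e+5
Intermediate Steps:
P(S) = S²
((P(-349) + 33269)/(109092 + 69892) + 128701)/(-33946 + 149921) - 400432 = (((-349)² + 33269)/(109092 + 69892) + 128701)/(-33946 + 149921) - 400432 = ((121801 + 33269)/178984 + 128701)/115975 - 400432 = (155070*(1/178984) + 128701)*(1/115975) - 400432 = (77535/89492 + 128701)*(1/115975) - 400432 = (11517787427/89492)*(1/115975) - 400432 = 11517787427/10378834700 - 400432 = -4156006018802973/10378834700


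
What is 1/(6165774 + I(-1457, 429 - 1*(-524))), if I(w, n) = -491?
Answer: 1/6165283 ≈ 1.6220e-7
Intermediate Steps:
1/(6165774 + I(-1457, 429 - 1*(-524))) = 1/(6165774 - 491) = 1/6165283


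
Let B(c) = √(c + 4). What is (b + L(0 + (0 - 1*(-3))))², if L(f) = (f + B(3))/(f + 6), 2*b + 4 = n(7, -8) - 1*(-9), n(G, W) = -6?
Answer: 37/324 - √7/27 ≈ 0.016207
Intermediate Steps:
b = -½ (b = -2 + (-6 - 1*(-9))/2 = -2 + (-6 + 9)/2 = -2 + (½)*3 = -2 + 3/2 = -½ ≈ -0.50000)
B(c) = √(4 + c)
L(f) = (f + √7)/(6 + f) (L(f) = (f + √(4 + 3))/(f + 6) = (f + √7)/(6 + f))
(b + L(0 + (0 - 1*(-3))))² = (-½ + ((0 + (0 - 1*(-3))) + √7)/(6 + (0 + (0 - 1*(-3)))))² = (-½ + ((0 + (0 + 3)) + √7)/(6 + (0 + (0 + 3))))² = (-½ + ((0 + 3) + √7)/(6 + (0 + 3)))² = (-½ + (3 + √7)/(6 + 3))² = (-½ + (3 + √7)/9)² = (-½ + (⅓ + √7/9))² = (-⅙ + √7/9)²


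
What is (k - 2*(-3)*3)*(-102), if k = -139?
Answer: 12342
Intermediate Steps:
(k - 2*(-3)*3)*(-102) = (-139 - 2*(-3)*3)*(-102) = (-139 + 6*3)*(-102) = (-139 + 18)*(-102) = -121*(-102) = 12342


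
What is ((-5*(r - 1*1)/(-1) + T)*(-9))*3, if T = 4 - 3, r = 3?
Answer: -297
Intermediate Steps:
T = 1
((-5*(r - 1*1)/(-1) + T)*(-9))*3 = ((-5*(3 - 1*1)/(-1) + 1)*(-9))*3 = ((-5*(3 - 1)*(-1) + 1)*(-9))*3 = ((-10*(-1) + 1)*(-9))*3 = ((-5*(-2) + 1)*(-9))*3 = ((10 + 1)*(-9))*3 = (11*(-9))*3 = -99*3 = -297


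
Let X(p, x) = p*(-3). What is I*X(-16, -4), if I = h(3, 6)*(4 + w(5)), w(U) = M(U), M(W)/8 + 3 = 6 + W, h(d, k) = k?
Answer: 19584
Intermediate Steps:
M(W) = 24 + 8*W (M(W) = -24 + 8*(6 + W) = -24 + (48 + 8*W) = 24 + 8*W)
w(U) = 24 + 8*U
X(p, x) = -3*p
I = 408 (I = 6*(4 + (24 + 8*5)) = 6*(4 + (24 + 40)) = 6*(4 + 64) = 6*68 = 408)
I*X(-16, -4) = 408*(-3*(-16)) = 408*48 = 19584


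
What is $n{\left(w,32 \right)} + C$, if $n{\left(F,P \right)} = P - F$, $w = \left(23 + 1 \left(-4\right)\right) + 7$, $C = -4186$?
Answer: $-4180$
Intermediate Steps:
$w = 26$ ($w = \left(23 - 4\right) + 7 = 19 + 7 = 26$)
$n{\left(w,32 \right)} + C = \left(32 - 26\right) - 4186 = 6 - 4186 = -4180$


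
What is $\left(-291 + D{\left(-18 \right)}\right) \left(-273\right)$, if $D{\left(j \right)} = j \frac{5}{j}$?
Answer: $78078$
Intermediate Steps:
$D{\left(j \right)} = 5$
$\left(-291 + D{\left(-18 \right)}\right) \left(-273\right) = \left(-291 + 5\right) \left(-273\right) = \left(-286\right) \left(-273\right) = 78078$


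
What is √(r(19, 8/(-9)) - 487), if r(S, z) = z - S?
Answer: I*√4562/3 ≈ 22.514*I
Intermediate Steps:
√(r(19, 8/(-9)) - 487) = √((8/(-9) - 1*19) - 487) = √((8*(-⅑) - 19) - 487) = √((-8/9 - 19) - 487) = √(-179/9 - 487) = √(-4562/9) = I*√4562/3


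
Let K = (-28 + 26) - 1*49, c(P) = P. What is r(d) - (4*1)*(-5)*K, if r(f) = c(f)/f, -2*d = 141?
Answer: -1019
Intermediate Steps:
d = -141/2 (d = -½*141 = -141/2 ≈ -70.500)
K = -51 (K = -2 - 49 = -51)
r(f) = 1 (r(f) = f/f = 1)
r(d) - (4*1)*(-5)*K = 1 - (4*1)*(-5)*(-51) = 1 - 4*(-5)*(-51) = 1 - (-20)*(-51) = 1 - 1*1020 = 1 - 1020 = -1019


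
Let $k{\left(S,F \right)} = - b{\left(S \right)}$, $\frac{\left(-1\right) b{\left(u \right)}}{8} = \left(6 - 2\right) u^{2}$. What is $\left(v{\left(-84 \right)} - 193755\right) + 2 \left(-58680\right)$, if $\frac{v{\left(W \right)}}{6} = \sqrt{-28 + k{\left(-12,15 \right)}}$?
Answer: $-311115 + 12 \sqrt{1145} \approx -3.1071 \cdot 10^{5}$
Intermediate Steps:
$b{\left(u \right)} = - 32 u^{2}$ ($b{\left(u \right)} = - 8 \left(6 - 2\right) u^{2} = - 8 \cdot 4 u^{2} = - 32 u^{2}$)
$k{\left(S,F \right)} = 32 S^{2}$ ($k{\left(S,F \right)} = - \left(-32\right) S^{2} = 32 S^{2}$)
$v{\left(W \right)} = 12 \sqrt{1145}$ ($v{\left(W \right)} = 6 \sqrt{-28 + 32 \left(-12\right)^{2}} = 6 \sqrt{-28 + 32 \cdot 144} = 6 \sqrt{-28 + 4608} = 6 \sqrt{4580} = 6 \cdot 2 \sqrt{1145} = 12 \sqrt{1145}$)
$\left(v{\left(-84 \right)} - 193755\right) + 2 \left(-58680\right) = \left(12 \sqrt{1145} - 193755\right) + 2 \left(-58680\right) = \left(-193755 + 12 \sqrt{1145}\right) - 117360 = -311115 + 12 \sqrt{1145}$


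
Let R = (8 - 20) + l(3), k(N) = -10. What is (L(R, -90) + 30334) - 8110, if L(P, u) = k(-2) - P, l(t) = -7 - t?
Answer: 22236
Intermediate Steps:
R = -22 (R = (8 - 20) + (-7 - 1*3) = -12 + (-7 - 3) = -12 - 10 = -22)
L(P, u) = -10 - P
(L(R, -90) + 30334) - 8110 = ((-10 - 1*(-22)) + 30334) - 8110 = ((-10 + 22) + 30334) - 8110 = (12 + 30334) - 8110 = 30346 - 8110 = 22236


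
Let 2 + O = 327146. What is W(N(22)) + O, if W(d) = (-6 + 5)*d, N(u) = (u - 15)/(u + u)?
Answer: 14394329/44 ≈ 3.2714e+5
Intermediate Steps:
O = 327144 (O = -2 + 327146 = 327144)
N(u) = (-15 + u)/(2*u) (N(u) = (-15 + u)/((2*u)) = (-15 + u)*(1/(2*u)) = (-15 + u)/(2*u))
W(d) = -d
W(N(22)) + O = -(-15 + 22)/(2*22) + 327144 = -7/(2*22) + 327144 = -1*7/44 + 327144 = -7/44 + 327144 = 14394329/44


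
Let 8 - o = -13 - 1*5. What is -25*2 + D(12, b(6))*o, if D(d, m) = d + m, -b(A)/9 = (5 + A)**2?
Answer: -28052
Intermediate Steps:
b(A) = -9*(5 + A)**2
o = 26 (o = 8 - (-13 - 1*5) = 8 - (-13 - 5) = 8 - 1*(-18) = 8 + 18 = 26)
-25*2 + D(12, b(6))*o = -25*2 + (12 - 9*(5 + 6)**2)*26 = -50 + (12 - 9*11**2)*26 = -50 + (12 - 9*121)*26 = -50 + (12 - 1089)*26 = -50 - 1077*26 = -50 - 28002 = -28052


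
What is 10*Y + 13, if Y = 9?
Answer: 103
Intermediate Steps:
10*Y + 13 = 10*9 + 13 = 90 + 13 = 103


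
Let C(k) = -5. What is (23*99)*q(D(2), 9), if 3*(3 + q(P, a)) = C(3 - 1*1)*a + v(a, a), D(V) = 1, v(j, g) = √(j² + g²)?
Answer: -40986 + 6831*√2 ≈ -31326.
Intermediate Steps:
v(j, g) = √(g² + j²)
q(P, a) = -3 - 5*a/3 + √2*√(a²)/3 (q(P, a) = -3 + (-5*a + √(a² + a²))/3 = -3 + (-5*a + √(2*a²))/3 = -3 + (-5*a + √2*√(a²))/3 = -3 + (-5*a/3 + √2*√(a²)/3) = -3 - 5*a/3 + √2*√(a²)/3)
(23*99)*q(D(2), 9) = (23*99)*(-3 - 5/3*9 + √2*√(9²)/3) = 2277*(-3 - 15 + √2*√81/3) = 2277*(-3 - 15 + (⅓)*√2*9) = 2277*(-3 - 15 + 3*√2) = 2277*(-18 + 3*√2) = -40986 + 6831*√2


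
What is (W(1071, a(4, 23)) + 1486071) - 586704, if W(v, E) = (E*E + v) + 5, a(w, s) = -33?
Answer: 901532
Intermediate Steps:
W(v, E) = 5 + v + E² (W(v, E) = (E² + v) + 5 = (v + E²) + 5 = 5 + v + E²)
(W(1071, a(4, 23)) + 1486071) - 586704 = ((5 + 1071 + (-33)²) + 1486071) - 586704 = ((5 + 1071 + 1089) + 1486071) - 586704 = (2165 + 1486071) - 586704 = 1488236 - 586704 = 901532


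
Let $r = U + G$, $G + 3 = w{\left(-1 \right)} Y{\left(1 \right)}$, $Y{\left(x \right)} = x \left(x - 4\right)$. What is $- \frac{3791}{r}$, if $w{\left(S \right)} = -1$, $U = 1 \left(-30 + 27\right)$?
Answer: $\frac{3791}{3} \approx 1263.7$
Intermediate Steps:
$U = -3$ ($U = 1 \left(-3\right) = -3$)
$Y{\left(x \right)} = x \left(-4 + x\right)$
$G = 0$ ($G = -3 - 1 \left(-4 + 1\right) = -3 - 1 \left(-3\right) = -3 - -3 = -3 + 3 = 0$)
$r = -3$ ($r = -3 + 0 = -3$)
$- \frac{3791}{r} = - \frac{3791}{-3} = \left(-3791\right) \left(- \frac{1}{3}\right) = \frac{3791}{3}$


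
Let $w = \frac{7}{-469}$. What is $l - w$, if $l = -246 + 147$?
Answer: $- \frac{6632}{67} \approx -98.985$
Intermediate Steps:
$w = - \frac{1}{67}$ ($w = 7 \left(- \frac{1}{469}\right) = - \frac{1}{67} \approx -0.014925$)
$l = -99$
$l - w = -99 - - \frac{1}{67} = -99 + \frac{1}{67} = - \frac{6632}{67}$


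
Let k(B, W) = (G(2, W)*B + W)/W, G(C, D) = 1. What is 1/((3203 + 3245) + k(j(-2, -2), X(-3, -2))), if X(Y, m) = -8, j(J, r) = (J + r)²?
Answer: 1/6447 ≈ 0.00015511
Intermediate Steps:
k(B, W) = (B + W)/W (k(B, W) = (1*B + W)/W = (B + W)/W)
1/((3203 + 3245) + k(j(-2, -2), X(-3, -2))) = 1/((3203 + 3245) + ((-2 - 2)² - 8)/(-8)) = 1/(6448 - ((-4)² - 8)/8) = 1/(6448 - (16 - 8)/8) = 1/(6448 - ⅛*8) = 1/(6448 - 1) = 1/6447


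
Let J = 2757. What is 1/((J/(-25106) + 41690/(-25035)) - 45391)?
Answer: -125705742/5706132473249 ≈ -2.2030e-5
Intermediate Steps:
1/((J/(-25106) + 41690/(-25035)) - 45391) = 1/((2757/(-25106) + 41690/(-25035)) - 45391) = 1/((2757*(-1/25106) + 41690*(-1/25035)) - 45391) = 1/((-2757/25106 - 8338/5007) - 45391) = 1/(-223138127/125705742 - 45391) = 1/(-5706132473249/125705742) = -125705742/5706132473249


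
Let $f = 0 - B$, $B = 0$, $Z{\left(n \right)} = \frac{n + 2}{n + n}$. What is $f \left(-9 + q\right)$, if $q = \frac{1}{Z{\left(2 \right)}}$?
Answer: $0$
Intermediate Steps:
$Z{\left(n \right)} = \frac{2 + n}{2 n}$
$q = 1$ ($q = \frac{1}{\frac{1}{2} \cdot \frac{1}{2} \left(2 + 2\right)} = \frac{1}{\frac{1}{2} \cdot \frac{1}{2} \cdot 4} = 1^{-1} = 1$)
$f = 0$ ($f = 0 - 0 = 0 + 0 = 0$)
$f \left(-9 + q\right) = 0 \left(-9 + 1\right) = 0 \left(-8\right) = 0$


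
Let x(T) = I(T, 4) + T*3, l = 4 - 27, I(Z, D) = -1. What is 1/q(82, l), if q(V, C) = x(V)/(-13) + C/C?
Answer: -13/232 ≈ -0.056035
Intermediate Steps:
l = -23
x(T) = -1 + 3*T (x(T) = -1 + T*3 = -1 + 3*T)
q(V, C) = 14/13 - 3*V/13 (q(V, C) = (-1 + 3*V)/(-13) + C/C = (-1 + 3*V)*(-1/13) + 1 = (1/13 - 3*V/13) + 1 = 14/13 - 3*V/13)
1/q(82, l) = 1/(14/13 - 3/13*82) = 1/(14/13 - 246/13) = 1/(-232/13) = -13/232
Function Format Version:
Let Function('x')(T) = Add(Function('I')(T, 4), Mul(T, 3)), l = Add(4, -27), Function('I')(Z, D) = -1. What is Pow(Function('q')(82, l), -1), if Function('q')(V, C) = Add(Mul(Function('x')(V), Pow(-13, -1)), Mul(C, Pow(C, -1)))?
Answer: Rational(-13, 232) ≈ -0.056035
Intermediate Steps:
l = -23
Function('x')(T) = Add(-1, Mul(3, T)) (Function('x')(T) = Add(-1, Mul(T, 3)) = Add(-1, Mul(3, T)))
Function('q')(V, C) = Add(Rational(14, 13), Mul(Rational(-3, 13), V)) (Function('q')(V, C) = Add(Mul(Add(-1, Mul(3, V)), Pow(-13, -1)), Mul(C, Pow(C, -1))) = Add(Mul(Add(-1, Mul(3, V)), Rational(-1, 13)), 1) = Add(Add(Rational(1, 13), Mul(Rational(-3, 13), V)), 1) = Add(Rational(14, 13), Mul(Rational(-3, 13), V)))
Pow(Function('q')(82, l), -1) = Pow(Add(Rational(14, 13), Mul(Rational(-3, 13), 82)), -1) = Pow(Add(Rational(14, 13), Rational(-246, 13)), -1) = Pow(Rational(-232, 13), -1) = Rational(-13, 232)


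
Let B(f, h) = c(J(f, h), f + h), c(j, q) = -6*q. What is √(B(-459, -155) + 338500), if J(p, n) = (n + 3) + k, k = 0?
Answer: 2*√85546 ≈ 584.96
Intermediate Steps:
J(p, n) = 3 + n (J(p, n) = (n + 3) + 0 = (3 + n) + 0 = 3 + n)
B(f, h) = -6*f - 6*h (B(f, h) = -6*(f + h) = -6*f - 6*h)
√(B(-459, -155) + 338500) = √((-6*(-459) - 6*(-155)) + 338500) = √((2754 + 930) + 338500) = √(3684 + 338500) = √342184 = 2*√85546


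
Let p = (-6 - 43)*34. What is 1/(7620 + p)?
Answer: 1/5954 ≈ 0.00016795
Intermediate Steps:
p = -1666 (p = -49*34 = -1666)
1/(7620 + p) = 1/(7620 - 1666) = 1/5954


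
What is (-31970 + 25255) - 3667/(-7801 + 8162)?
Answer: -127778/19 ≈ -6725.2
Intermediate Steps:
(-31970 + 25255) - 3667/(-7801 + 8162) = -6715 - 3667/361 = -6715 - 3667*1/361 = -6715 - 193/19 = -127778/19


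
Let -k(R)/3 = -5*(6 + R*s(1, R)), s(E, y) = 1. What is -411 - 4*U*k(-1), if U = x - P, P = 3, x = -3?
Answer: 1389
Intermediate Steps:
k(R) = 90 + 15*R (k(R) = -(-15)*(6 + R*1) = -(-15)*(6 + R) = -3*(-30 - 5*R) = 90 + 15*R)
U = -6 (U = -3 - 1*3 = -3 - 3 = -6)
-411 - 4*U*k(-1) = -411 - 4*(-6)*(90 + 15*(-1)) = -411 - (-24)*(90 - 15) = -411 - (-24)*75 = -411 - 1*(-1800) = -411 + 1800 = 1389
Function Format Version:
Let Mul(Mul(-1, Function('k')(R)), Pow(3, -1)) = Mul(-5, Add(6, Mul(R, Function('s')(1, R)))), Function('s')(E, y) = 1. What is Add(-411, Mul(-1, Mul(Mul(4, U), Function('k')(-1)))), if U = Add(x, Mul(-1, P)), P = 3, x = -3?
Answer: 1389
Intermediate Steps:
Function('k')(R) = Add(90, Mul(15, R)) (Function('k')(R) = Mul(-3, Mul(-5, Add(6, Mul(R, 1)))) = Mul(-3, Mul(-5, Add(6, R))) = Mul(-3, Add(-30, Mul(-5, R))) = Add(90, Mul(15, R)))
U = -6 (U = Add(-3, Mul(-1, 3)) = Add(-3, -3) = -6)
Add(-411, Mul(-1, Mul(Mul(4, U), Function('k')(-1)))) = Add(-411, Mul(-1, Mul(Mul(4, -6), Add(90, Mul(15, -1))))) = Add(-411, Mul(-1, Mul(-24, Add(90, -15)))) = Add(-411, Mul(-1, Mul(-24, 75))) = Add(-411, Mul(-1, -1800)) = Add(-411, 1800) = 1389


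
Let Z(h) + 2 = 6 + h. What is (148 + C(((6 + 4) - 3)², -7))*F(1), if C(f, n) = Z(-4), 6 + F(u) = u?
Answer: -740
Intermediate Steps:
Z(h) = 4 + h (Z(h) = -2 + (6 + h) = 4 + h)
F(u) = -6 + u
C(f, n) = 0 (C(f, n) = 4 - 4 = 0)
(148 + C(((6 + 4) - 3)², -7))*F(1) = (148 + 0)*(-6 + 1) = 148*(-5) = -740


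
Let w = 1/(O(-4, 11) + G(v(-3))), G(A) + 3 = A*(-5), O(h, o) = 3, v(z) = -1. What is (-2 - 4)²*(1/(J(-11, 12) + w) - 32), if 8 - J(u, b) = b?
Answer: -22068/19 ≈ -1161.5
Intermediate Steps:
J(u, b) = 8 - b
G(A) = -3 - 5*A (G(A) = -3 + A*(-5) = -3 - 5*A)
w = ⅕ (w = 1/(3 + (-3 - 5*(-1))) = 1/(3 + (-3 + 5)) = 1/(3 + 2) = 1/5 = ⅕ ≈ 0.20000)
(-2 - 4)²*(1/(J(-11, 12) + w) - 32) = (-2 - 4)²*(1/((8 - 1*12) + ⅕) - 32) = (-6)²*(1/((8 - 12) + ⅕) - 32) = 36*(1/(-4 + ⅕) - 32) = 36*(1/(-19/5) - 32) = 36*(-5/19 - 32) = 36*(-613/19) = -22068/19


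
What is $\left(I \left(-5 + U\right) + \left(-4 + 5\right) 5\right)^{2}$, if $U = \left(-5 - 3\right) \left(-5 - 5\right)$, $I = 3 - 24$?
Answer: $2464900$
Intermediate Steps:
$I = -21$ ($I = 3 - 24 = -21$)
$U = 80$ ($U = \left(-8\right) \left(-10\right) = 80$)
$\left(I \left(-5 + U\right) + \left(-4 + 5\right) 5\right)^{2} = \left(- 21 \left(-5 + 80\right) + \left(-4 + 5\right) 5\right)^{2} = \left(\left(-21\right) 75 + 1 \cdot 5\right)^{2} = \left(-1575 + 5\right)^{2} = \left(-1570\right)^{2} = 2464900$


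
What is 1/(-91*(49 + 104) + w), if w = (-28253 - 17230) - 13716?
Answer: -1/73122 ≈ -1.3676e-5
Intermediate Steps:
w = -59199 (w = -45483 - 13716 = -59199)
1/(-91*(49 + 104) + w) = 1/(-91*(49 + 104) - 59199) = 1/(-91*153 - 59199) = 1/(-13923 - 59199) = 1/(-73122) = -1/73122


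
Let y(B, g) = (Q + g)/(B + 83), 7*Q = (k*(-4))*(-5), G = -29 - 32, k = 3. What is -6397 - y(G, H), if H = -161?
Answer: -89461/14 ≈ -6390.1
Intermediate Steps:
G = -61
Q = 60/7 (Q = ((3*(-4))*(-5))/7 = (-12*(-5))/7 = (1/7)*60 = 60/7 ≈ 8.5714)
y(B, g) = (60/7 + g)/(83 + B) (y(B, g) = (60/7 + g)/(B + 83) = (60/7 + g)/(83 + B))
-6397 - y(G, H) = -6397 - (60/7 - 161)/(83 - 61) = -6397 - (-1067)/(22*7) = -6397 - 1*(-97/14) = -6397 + 97/14 = -89461/14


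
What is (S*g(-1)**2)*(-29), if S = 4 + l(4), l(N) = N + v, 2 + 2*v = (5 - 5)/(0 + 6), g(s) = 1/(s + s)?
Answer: -203/4 ≈ -50.750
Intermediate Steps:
g(s) = 1/(2*s)
v = -1 (v = -1 + ((5 - 5)/(0 + 6))/2 = -1 + (0/6)/2 = -1 + (0*(1/6))/2 = -1 + (1/2)*0 = -1 + 0 = -1)
l(N) = -1 + N (l(N) = N - 1 = -1 + N)
S = 7 (S = 4 + (-1 + 4) = 4 + 3 = 7)
(S*g(-1)**2)*(-29) = (7*((1/2)/(-1))**2)*(-29) = (7*((1/2)*(-1))**2)*(-29) = (7*(-1/2)**2)*(-29) = (7*(1/4))*(-29) = (7/4)*(-29) = -203/4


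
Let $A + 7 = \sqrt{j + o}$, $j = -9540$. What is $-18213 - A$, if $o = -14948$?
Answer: $-18206 - 2 i \sqrt{6122} \approx -18206.0 - 156.49 i$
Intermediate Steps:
$A = -7 + 2 i \sqrt{6122}$ ($A = -7 + \sqrt{-9540 - 14948} = -7 + \sqrt{-24488} = -7 + 2 i \sqrt{6122} \approx -7.0 + 156.49 i$)
$-18213 - A = -18213 - \left(-7 + 2 i \sqrt{6122}\right) = -18213 + \left(7 - 2 i \sqrt{6122}\right) = -18206 - 2 i \sqrt{6122}$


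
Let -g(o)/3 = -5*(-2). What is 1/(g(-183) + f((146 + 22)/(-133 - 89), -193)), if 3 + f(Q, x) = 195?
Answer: 1/162 ≈ 0.0061728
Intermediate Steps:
f(Q, x) = 192 (f(Q, x) = -3 + 195 = 192)
g(o) = -30 (g(o) = -(-15)*(-2) = -3*10 = -30)
1/(g(-183) + f((146 + 22)/(-133 - 89), -193)) = 1/(-30 + 192) = 1/162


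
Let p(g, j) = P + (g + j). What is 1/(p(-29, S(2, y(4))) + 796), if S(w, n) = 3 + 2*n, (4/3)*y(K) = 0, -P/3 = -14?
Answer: 1/812 ≈ 0.0012315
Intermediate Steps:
P = 42 (P = -3*(-14) = 42)
y(K) = 0 (y(K) = (¾)*0 = 0)
p(g, j) = 42 + g + j (p(g, j) = 42 + (g + j) = 42 + g + j)
1/(p(-29, S(2, y(4))) + 796) = 1/((42 - 29 + (3 + 2*0)) + 796) = 1/((42 - 29 + (3 + 0)) + 796) = 1/((42 - 29 + 3) + 796) = 1/(16 + 796) = 1/812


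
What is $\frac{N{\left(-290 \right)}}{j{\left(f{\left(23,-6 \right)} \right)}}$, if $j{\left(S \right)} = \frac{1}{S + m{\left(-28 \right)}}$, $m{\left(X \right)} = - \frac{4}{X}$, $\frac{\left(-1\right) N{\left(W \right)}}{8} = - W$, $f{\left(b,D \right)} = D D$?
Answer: $- \frac{586960}{7} \approx -83851.0$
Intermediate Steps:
$f{\left(b,D \right)} = D^{2}$
$N{\left(W \right)} = 8 W$ ($N{\left(W \right)} = - 8 \left(- W\right) = 8 W$)
$j{\left(S \right)} = \frac{1}{\frac{1}{7} + S}$ ($j{\left(S \right)} = \frac{1}{S - \frac{4}{-28}} = \frac{1}{S - - \frac{1}{7}} = \frac{1}{S + \frac{1}{7}} = \frac{1}{\frac{1}{7} + S}$)
$\frac{N{\left(-290 \right)}}{j{\left(f{\left(23,-6 \right)} \right)}} = \frac{8 \left(-290\right)}{7 \frac{1}{1 + 7 \left(-6\right)^{2}}} = - \frac{2320}{7 \frac{1}{1 + 7 \cdot 36}} = - \frac{2320}{7 \frac{1}{1 + 252}} = - \frac{2320}{7 \cdot \frac{1}{253}} = - \frac{2320}{\frac{7}{253}} = \left(-2320\right) \frac{253}{7} = - \frac{586960}{7}$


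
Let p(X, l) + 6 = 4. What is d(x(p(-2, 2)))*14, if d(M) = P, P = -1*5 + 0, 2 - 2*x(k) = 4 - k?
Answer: -70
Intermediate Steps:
p(X, l) = -2 (p(X, l) = -6 + 4 = -2)
x(k) = -1 + k/2 (x(k) = 1 - (4 - k)/2 = 1 + (-2 + k/2) = -1 + k/2)
P = -5 (P = -5 + 0 = -5)
d(M) = -5
d(x(p(-2, 2)))*14 = -5*14 = -70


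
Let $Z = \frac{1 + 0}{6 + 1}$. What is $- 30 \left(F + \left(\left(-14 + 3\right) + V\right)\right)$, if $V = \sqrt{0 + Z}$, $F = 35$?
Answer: $-720 - \frac{30 \sqrt{7}}{7} \approx -731.34$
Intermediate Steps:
$Z = \frac{1}{7}$ ($Z = 1 \cdot \frac{1}{7} = \frac{1}{7} \approx 0.14286$)
$V = \frac{\sqrt{7}}{7}$ ($V = \sqrt{0 + \frac{1}{7}} = \sqrt{\frac{1}{7}} = \frac{\sqrt{7}}{7} \approx 0.37796$)
$- 30 \left(F + \left(\left(-14 + 3\right) + V\right)\right) = - 30 \left(35 + \left(\left(-14 + 3\right) + \frac{\sqrt{7}}{7}\right)\right) = - 30 \left(35 - \left(11 - \frac{\sqrt{7}}{7}\right)\right) = - 30 \left(24 + \frac{\sqrt{7}}{7}\right) = -720 - \frac{30 \sqrt{7}}{7}$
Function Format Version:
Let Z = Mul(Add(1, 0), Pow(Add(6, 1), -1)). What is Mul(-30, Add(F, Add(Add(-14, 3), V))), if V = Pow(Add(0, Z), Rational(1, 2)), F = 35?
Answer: Add(-720, Mul(Rational(-30, 7), Pow(7, Rational(1, 2)))) ≈ -731.34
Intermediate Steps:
Z = Rational(1, 7) (Z = Mul(1, Pow(7, -1)) = Mul(1, Rational(1, 7)) = Rational(1, 7) ≈ 0.14286)
V = Mul(Rational(1, 7), Pow(7, Rational(1, 2))) (V = Pow(Add(0, Rational(1, 7)), Rational(1, 2)) = Pow(Rational(1, 7), Rational(1, 2)) = Mul(Rational(1, 7), Pow(7, Rational(1, 2))) ≈ 0.37796)
Mul(-30, Add(F, Add(Add(-14, 3), V))) = Mul(-30, Add(35, Add(Add(-14, 3), Mul(Rational(1, 7), Pow(7, Rational(1, 2)))))) = Mul(-30, Add(35, Add(-11, Mul(Rational(1, 7), Pow(7, Rational(1, 2)))))) = Mul(-30, Add(24, Mul(Rational(1, 7), Pow(7, Rational(1, 2))))) = Add(-720, Mul(Rational(-30, 7), Pow(7, Rational(1, 2))))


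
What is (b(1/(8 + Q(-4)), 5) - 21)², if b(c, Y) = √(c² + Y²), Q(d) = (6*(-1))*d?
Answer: (672 - √25601)²/1024 ≈ 256.00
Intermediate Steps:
Q(d) = -6*d
b(c, Y) = √(Y² + c²)
(b(1/(8 + Q(-4)), 5) - 21)² = (√(5² + (1/(8 - 6*(-4)))²) - 21)² = (√(25 + (1/(8 + 24))²) - 21)² = (√(25 + (1/32)²) - 21)² = (√(25 + 1/1024) - 21)² = (√(25601/1024) - 21)² = (√25601/32 - 21)² = (-21 + √25601/32)²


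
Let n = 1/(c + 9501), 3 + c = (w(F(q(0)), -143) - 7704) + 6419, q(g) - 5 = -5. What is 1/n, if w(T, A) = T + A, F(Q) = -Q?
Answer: 8070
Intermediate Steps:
q(g) = 0 (q(g) = 5 - 5 = 0)
w(T, A) = A + T
c = -1431 (c = -3 + (((-143 - 1*0) - 7704) + 6419) = -3 + (((-143 + 0) - 7704) + 6419) = -3 + ((-143 - 7704) + 6419) = -3 + (-7847 + 6419) = -3 - 1428 = -1431)
n = 1/8070 (n = 1/(-1431 + 9501) = 1/8070 ≈ 0.00012392)
1/n = 1/(1/8070) = 8070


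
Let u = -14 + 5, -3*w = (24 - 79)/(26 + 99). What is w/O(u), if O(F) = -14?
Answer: -11/1050 ≈ -0.010476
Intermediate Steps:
w = 11/75 (w = -(24 - 79)/(3*(26 + 99)) = -(-55)/(3*125) = -1/3*(-11/25) = 11/75 ≈ 0.14667)
u = -9
w/O(u) = (11/75)/(-14) = (11/75)*(-1/14) = -11/1050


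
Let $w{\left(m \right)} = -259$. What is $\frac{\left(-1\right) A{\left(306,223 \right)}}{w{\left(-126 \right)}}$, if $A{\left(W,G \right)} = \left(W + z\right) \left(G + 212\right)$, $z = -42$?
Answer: $\frac{114840}{259} \approx 443.4$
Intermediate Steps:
$A{\left(W,G \right)} = \left(-42 + W\right) \left(212 + G\right)$ ($A{\left(W,G \right)} = \left(W - 42\right) \left(G + 212\right) = \left(-42 + W\right) \left(212 + G\right)$)
$\frac{\left(-1\right) A{\left(306,223 \right)}}{w{\left(-126 \right)}} = \frac{\left(-1\right) \left(-8904 - 9366 + 212 \cdot 306 + 223 \cdot 306\right)}{-259} = - (-8904 - 9366 + 64872 + 68238) \left(- \frac{1}{259}\right) = \left(-1\right) 114840 \left(- \frac{1}{259}\right) = \left(-114840\right) \left(- \frac{1}{259}\right) = \frac{114840}{259}$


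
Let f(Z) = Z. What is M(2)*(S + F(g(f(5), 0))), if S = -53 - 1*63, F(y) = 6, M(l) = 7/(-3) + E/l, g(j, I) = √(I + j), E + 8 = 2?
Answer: 1760/3 ≈ 586.67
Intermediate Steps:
E = -6 (E = -8 + 2 = -6)
M(l) = -7/3 - 6/l (M(l) = 7/(-3) - 6/l = 7*(-⅓) - 6/l = -7/3 - 6/l)
S = -116 (S = -53 - 63 = -116)
M(2)*(S + F(g(f(5), 0))) = (-7/3 - 6/2)*(-116 + 6) = (-7/3 - 6*½)*(-110) = (-7/3 - 3)*(-110) = -16/3*(-110) = 1760/3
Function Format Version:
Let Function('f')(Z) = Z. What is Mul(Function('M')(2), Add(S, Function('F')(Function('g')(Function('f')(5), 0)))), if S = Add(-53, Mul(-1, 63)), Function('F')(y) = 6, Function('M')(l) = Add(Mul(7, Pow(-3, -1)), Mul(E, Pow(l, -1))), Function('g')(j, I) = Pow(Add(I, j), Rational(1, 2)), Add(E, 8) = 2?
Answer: Rational(1760, 3) ≈ 586.67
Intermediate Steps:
E = -6 (E = Add(-8, 2) = -6)
Function('M')(l) = Add(Rational(-7, 3), Mul(-6, Pow(l, -1))) (Function('M')(l) = Add(Mul(7, Pow(-3, -1)), Mul(-6, Pow(l, -1))) = Add(Mul(7, Rational(-1, 3)), Mul(-6, Pow(l, -1))) = Add(Rational(-7, 3), Mul(-6, Pow(l, -1))))
S = -116 (S = Add(-53, -63) = -116)
Mul(Function('M')(2), Add(S, Function('F')(Function('g')(Function('f')(5), 0)))) = Mul(Add(Rational(-7, 3), Mul(-6, Pow(2, -1))), Add(-116, 6)) = Mul(Add(Rational(-7, 3), Mul(-6, Rational(1, 2))), -110) = Mul(Add(Rational(-7, 3), -3), -110) = Mul(Rational(-16, 3), -110) = Rational(1760, 3)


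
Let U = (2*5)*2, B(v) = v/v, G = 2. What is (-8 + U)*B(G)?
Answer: 12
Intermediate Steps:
B(v) = 1
U = 20 (U = 10*2 = 20)
(-8 + U)*B(G) = (-8 + 20)*1 = 12*1 = 12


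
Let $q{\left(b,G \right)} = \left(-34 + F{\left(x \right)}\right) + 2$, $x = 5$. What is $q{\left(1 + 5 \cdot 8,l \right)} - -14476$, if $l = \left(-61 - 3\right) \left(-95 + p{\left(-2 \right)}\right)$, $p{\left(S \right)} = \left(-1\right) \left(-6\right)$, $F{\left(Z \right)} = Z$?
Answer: $14449$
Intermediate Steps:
$p{\left(S \right)} = 6$
$l = 5696$ ($l = \left(-61 - 3\right) \left(-95 + 6\right) = \left(-64\right) \left(-89\right) = 5696$)
$q{\left(b,G \right)} = -27$ ($q{\left(b,G \right)} = \left(-34 + 5\right) + 2 = -29 + 2 = -27$)
$q{\left(1 + 5 \cdot 8,l \right)} - -14476 = -27 - -14476 = -27 + 14476 = 14449$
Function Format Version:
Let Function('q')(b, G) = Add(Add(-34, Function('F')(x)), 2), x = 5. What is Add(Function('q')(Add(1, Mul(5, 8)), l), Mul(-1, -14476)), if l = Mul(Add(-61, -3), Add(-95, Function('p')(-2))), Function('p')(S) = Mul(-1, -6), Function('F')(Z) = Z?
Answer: 14449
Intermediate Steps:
Function('p')(S) = 6
l = 5696 (l = Mul(Add(-61, -3), Add(-95, 6)) = Mul(-64, -89) = 5696)
Function('q')(b, G) = -27 (Function('q')(b, G) = Add(Add(-34, 5), 2) = Add(-29, 2) = -27)
Add(Function('q')(Add(1, Mul(5, 8)), l), Mul(-1, -14476)) = Add(-27, Mul(-1, -14476)) = Add(-27, 14476) = 14449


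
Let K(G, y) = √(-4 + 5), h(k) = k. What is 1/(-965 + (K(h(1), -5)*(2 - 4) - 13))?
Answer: -1/980 ≈ -0.0010204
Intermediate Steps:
K(G, y) = 1 (K(G, y) = √1 = 1)
1/(-965 + (K(h(1), -5)*(2 - 4) - 13)) = 1/(-965 + (1*(2 - 4) - 13)) = 1/(-965 + (1*(-2) - 13)) = 1/(-965 + (-2 - 13)) = 1/(-965 - 15) = 1/(-980) = -1/980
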